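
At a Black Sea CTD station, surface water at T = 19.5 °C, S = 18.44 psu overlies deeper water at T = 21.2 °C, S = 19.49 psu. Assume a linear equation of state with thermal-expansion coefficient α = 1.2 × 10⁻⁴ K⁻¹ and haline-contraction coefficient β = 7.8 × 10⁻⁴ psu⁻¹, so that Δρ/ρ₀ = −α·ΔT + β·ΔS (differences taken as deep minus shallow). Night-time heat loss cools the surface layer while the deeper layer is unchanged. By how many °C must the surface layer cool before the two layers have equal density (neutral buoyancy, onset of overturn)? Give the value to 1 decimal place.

Neutral buoyancy requires Δρ = 0, i.e. −α(T_deep − T_surf′) + β(S_deep − S_surf) = 0.
T_surf′ = T_deep − (β/α)·ΔS = 21.2 − (7.8 × 10⁻⁴/1.2 × 10⁻⁴)·(+1.05) = 14.375 °C.
Cooling required: 19.5 − (14.375) = 5.125 °C.

5.1 °C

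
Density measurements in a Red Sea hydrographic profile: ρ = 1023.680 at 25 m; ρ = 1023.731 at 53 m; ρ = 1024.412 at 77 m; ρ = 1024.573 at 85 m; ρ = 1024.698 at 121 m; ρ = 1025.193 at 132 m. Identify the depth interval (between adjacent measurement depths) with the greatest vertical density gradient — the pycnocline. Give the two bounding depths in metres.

121–132 m

Compute the density gradient over each adjacent pair:
  25–53 m: Δρ/Δz = 0.051/28 = 1.8 × 10⁻³ kg m⁻⁴
  53–77 m: Δρ/Δz = 0.681/24 = 0.028 kg m⁻⁴
  77–85 m: Δρ/Δz = 0.161/8 = 0.020 kg m⁻⁴
  85–121 m: Δρ/Δz = 0.125/36 = 3.5 × 10⁻³ kg m⁻⁴
  121–132 m: Δρ/Δz = 0.495/11 = 0.045 kg m⁻⁴
The largest gradient is in the 121–132 m interval — the pycnocline.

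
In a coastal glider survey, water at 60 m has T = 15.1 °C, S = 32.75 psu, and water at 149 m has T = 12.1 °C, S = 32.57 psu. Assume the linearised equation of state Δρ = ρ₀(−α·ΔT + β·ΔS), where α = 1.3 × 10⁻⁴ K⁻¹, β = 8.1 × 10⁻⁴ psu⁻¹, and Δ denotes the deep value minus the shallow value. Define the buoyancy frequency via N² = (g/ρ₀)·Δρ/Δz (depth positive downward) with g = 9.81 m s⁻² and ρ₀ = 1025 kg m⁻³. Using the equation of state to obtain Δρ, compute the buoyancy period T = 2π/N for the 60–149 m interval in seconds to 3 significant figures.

ΔT = -3.0 K, ΔS = -0.18 psu (deep − shallow).
Δρ/ρ₀ = −αΔT + βΔS = 3.90 × 10⁻⁴ − 1.458 × 10⁻⁴ = 2.442 × 10⁻⁴, so Δρ ≈ 0.2503 kg m⁻³.
N² = (g/ρ₀)·Δρ/Δz = g·(Δρ/ρ₀)/Δz = 9.81 × 2.442 × 10⁻⁴ / 89 = 2.6917 × 10⁻⁵ s⁻².
N = √(2.6917 × 10⁻⁵) = 5.1882 × 10⁻³ rad s⁻¹ → T = 2π/N = 1.2111 × 10³ s ≈ 1.21 × 10³ s.

1.21 × 10³ s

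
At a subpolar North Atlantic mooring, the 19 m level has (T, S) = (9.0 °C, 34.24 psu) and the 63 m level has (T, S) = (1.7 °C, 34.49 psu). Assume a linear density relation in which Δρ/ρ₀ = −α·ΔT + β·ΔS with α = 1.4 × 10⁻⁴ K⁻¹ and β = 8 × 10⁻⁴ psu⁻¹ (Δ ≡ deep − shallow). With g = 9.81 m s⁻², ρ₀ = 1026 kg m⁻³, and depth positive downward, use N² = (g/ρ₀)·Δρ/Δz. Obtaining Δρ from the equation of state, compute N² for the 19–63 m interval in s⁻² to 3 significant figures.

2.72 × 10⁻⁴ s⁻²

ΔT = -7.3 K, ΔS = +0.25 psu (deep − shallow).
Δρ/ρ₀ = −αΔT + βΔS = 1.022 × 10⁻³ + 2.00 × 10⁻⁴ = 1.222 × 10⁻³, so Δρ ≈ 1.254 kg m⁻³.
N² = (g/ρ₀)·Δρ/Δz = g·(Δρ/ρ₀)/Δz = 9.81 × 1.222 × 10⁻³ / 44 = 2.7245 × 10⁻⁴ s⁻² ≈ 2.72 × 10⁻⁴ s⁻².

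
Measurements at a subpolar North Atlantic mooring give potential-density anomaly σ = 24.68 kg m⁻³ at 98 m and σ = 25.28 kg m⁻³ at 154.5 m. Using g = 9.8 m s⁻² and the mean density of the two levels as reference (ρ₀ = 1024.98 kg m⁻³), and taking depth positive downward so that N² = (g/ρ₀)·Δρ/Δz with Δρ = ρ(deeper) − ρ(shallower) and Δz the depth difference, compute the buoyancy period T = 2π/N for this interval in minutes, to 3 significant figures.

Δρ = 1025.28 − 1024.68 = 0.60 kg m⁻³ over Δz = 154.5 − 98 = 56.5 m.
N² = (9.8/1024.98) × (0.60/56.5) = 1.0153 × 10⁻⁴ s⁻².
N = √(1.0153 × 10⁻⁴) = 0.010076 rad s⁻¹, so T = 2π/N = 623.58 s = 10.393 min ≈ 10.4 min.

10.4 min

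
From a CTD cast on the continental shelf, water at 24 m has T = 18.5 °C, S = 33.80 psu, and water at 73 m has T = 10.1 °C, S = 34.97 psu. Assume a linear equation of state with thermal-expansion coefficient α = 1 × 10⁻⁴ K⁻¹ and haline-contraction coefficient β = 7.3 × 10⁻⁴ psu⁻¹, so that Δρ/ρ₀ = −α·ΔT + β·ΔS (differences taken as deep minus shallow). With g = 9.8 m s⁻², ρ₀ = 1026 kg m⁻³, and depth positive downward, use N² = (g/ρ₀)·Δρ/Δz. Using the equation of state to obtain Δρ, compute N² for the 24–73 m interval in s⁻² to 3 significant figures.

ΔT = -8.4 K, ΔS = +1.17 psu (deep − shallow).
Δρ/ρ₀ = −αΔT + βΔS = 8.40 × 10⁻⁴ + 8.541 × 10⁻⁴ = 1.6941 × 10⁻³, so Δρ ≈ 1.738 kg m⁻³.
N² = (g/ρ₀)·Δρ/Δz = g·(Δρ/ρ₀)/Δz = 9.8 × 1.6941 × 10⁻³ / 49 = 3.3882 × 10⁻⁴ s⁻² ≈ 3.39 × 10⁻⁴ s⁻².

3.39 × 10⁻⁴ s⁻²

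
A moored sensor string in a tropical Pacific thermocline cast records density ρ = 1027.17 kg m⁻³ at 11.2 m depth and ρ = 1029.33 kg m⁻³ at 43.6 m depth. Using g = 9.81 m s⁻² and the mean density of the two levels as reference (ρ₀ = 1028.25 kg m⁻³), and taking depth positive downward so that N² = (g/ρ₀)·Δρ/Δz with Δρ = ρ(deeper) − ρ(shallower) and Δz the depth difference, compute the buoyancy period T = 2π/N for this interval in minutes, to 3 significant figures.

Δρ = 1029.33 − 1027.17 = 2.16 kg m⁻³ over Δz = 43.6 − 11.2 = 32.4 m.
N² = (9.81/1028.25) × (2.16/32.4) = 6.3603 × 10⁻⁴ s⁻².
N = √(6.3603 × 10⁻⁴) = 0.025220 rad s⁻¹, so T = 2π/N = 249.14 s = 4.1523 min ≈ 4.15 min.

4.15 min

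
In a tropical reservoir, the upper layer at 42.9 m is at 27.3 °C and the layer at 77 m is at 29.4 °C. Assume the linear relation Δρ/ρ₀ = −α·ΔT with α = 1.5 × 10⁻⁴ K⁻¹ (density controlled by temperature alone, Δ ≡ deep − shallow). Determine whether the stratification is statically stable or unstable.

unstable

ΔT = 29.4 − 27.3 = +2.1 K, so Δρ/ρ₀ = −αΔT = -3.15 × 10⁻⁴.
Δρ/ρ₀ < 0, so Δρ < 0: deeper water is lighter → statically unstable; the column would overturn.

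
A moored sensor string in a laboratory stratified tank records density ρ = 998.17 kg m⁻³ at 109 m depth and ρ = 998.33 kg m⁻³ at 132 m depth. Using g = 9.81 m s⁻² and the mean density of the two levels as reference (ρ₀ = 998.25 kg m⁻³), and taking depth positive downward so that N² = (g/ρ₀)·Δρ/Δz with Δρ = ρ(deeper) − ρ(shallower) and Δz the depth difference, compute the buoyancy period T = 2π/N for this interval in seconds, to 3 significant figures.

Δρ = 998.33 − 998.17 = 0.16 kg m⁻³ over Δz = 132 − 109 = 23 m.
N² = (9.81/998.25) × (0.16/23) = 6.8363 × 10⁻⁵ s⁻².
N = √(6.8363 × 10⁻⁵) = 8.2682 × 10⁻³ rad s⁻¹, so T = 2π/N = 759.92 s ≈ 760 s.

760 s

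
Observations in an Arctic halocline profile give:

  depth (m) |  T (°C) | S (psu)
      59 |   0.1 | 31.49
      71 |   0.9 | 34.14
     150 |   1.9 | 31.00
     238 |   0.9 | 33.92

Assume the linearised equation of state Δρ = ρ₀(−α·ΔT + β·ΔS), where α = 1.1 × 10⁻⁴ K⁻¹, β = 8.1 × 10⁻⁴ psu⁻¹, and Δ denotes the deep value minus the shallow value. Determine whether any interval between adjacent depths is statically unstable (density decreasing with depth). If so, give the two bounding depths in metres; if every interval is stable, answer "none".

71–150 m

Evaluate Δρ/ρ₀ = −αΔT + βΔS across each adjacent pair:
  59–71 m: −αΔT+βΔS = −(1.1 × 10⁻⁴)(+0.8)+(8.1 × 10⁻⁴)(+2.65) = 2.1 × 10⁻³ → stable
  71–150 m: −αΔT+βΔS = −(1.1 × 10⁻⁴)(+1.0)+(8.1 × 10⁻⁴)(-3.14) = -2.7 × 10⁻³ → UNSTABLE
  150–238 m: −αΔT+βΔS = −(1.1 × 10⁻⁴)(-1.0)+(8.1 × 10⁻⁴)(+2.92) = 2.5 × 10⁻³ → stable
The 71–150 m interval has Δρ < 0: lighter water underlies denser water.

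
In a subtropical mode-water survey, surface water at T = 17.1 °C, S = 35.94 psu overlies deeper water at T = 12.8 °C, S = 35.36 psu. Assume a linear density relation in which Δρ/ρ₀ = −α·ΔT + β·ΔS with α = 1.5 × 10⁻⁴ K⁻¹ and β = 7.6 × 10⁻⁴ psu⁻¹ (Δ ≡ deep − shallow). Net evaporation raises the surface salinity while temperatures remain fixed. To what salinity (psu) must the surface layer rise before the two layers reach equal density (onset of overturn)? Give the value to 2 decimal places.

Neutral buoyancy requires −α(T_deep − T_surf) + β(S_deep − S_surf′) = 0.
S_surf′ = S_deep − (α/β)·ΔT = 35.36 − (1.5 × 10⁻⁴/7.6 × 10⁻⁴)·(-4.3) = 36.2087 psu.
Increase required: 36.2087 − 35.94 = 0.2687 psu.

36.21 psu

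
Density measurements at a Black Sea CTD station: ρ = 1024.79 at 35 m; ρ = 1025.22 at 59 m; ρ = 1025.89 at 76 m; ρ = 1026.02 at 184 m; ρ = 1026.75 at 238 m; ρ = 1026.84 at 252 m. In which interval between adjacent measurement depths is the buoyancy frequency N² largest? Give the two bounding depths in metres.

Compute the density gradient over each adjacent pair:
  35–59 m: Δρ/Δz = 0.43/24 = 0.018 kg m⁻⁴
  59–76 m: Δρ/Δz = 0.67/17 = 0.039 kg m⁻⁴
  76–184 m: Δρ/Δz = 0.13/108 = 1.2 × 10⁻³ kg m⁻⁴
  184–238 m: Δρ/Δz = 0.73/54 = 0.014 kg m⁻⁴
  238–252 m: Δρ/Δz = 0.09/14 = 6.4 × 10⁻³ kg m⁻⁴
The largest gradient is in the 59–76 m interval — the pycnocline.

59–76 m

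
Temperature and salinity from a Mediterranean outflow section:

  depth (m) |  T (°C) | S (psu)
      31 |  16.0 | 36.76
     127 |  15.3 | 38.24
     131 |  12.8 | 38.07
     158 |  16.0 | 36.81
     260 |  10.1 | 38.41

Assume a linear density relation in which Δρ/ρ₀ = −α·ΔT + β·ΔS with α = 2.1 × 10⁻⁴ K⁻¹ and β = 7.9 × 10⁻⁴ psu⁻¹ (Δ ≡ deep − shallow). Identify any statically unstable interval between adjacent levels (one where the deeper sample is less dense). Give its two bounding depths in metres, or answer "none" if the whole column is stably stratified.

131–158 m

Evaluate Δρ/ρ₀ = −αΔT + βΔS across each adjacent pair:
  31–127 m: −αΔT+βΔS = −(2.1 × 10⁻⁴)(-0.7)+(7.9 × 10⁻⁴)(+1.48) = 1.3 × 10⁻³ → stable
  127–131 m: −αΔT+βΔS = −(2.1 × 10⁻⁴)(-2.5)+(7.9 × 10⁻⁴)(-0.17) = 3.9 × 10⁻⁴ → stable
  131–158 m: −αΔT+βΔS = −(2.1 × 10⁻⁴)(+3.2)+(7.9 × 10⁻⁴)(-1.26) = -1.7 × 10⁻³ → UNSTABLE
  158–260 m: −αΔT+βΔS = −(2.1 × 10⁻⁴)(-5.9)+(7.9 × 10⁻⁴)(+1.60) = 2.5 × 10⁻³ → stable
The 131–158 m interval has Δρ < 0: lighter water underlies denser water.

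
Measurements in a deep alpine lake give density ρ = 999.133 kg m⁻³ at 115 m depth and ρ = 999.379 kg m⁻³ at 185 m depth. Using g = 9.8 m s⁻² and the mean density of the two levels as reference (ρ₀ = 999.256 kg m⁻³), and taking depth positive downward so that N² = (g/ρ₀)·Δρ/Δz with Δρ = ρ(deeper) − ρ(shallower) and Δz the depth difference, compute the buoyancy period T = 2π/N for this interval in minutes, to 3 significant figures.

Δρ = 999.379 − 999.133 = 0.246 kg m⁻³ over Δz = 185 − 115 = 70 m.
N² = (9.8/999.256) × (0.246/70) = 3.4466 × 10⁻⁵ s⁻².
N = √(3.4466 × 10⁻⁵) = 5.8708 × 10⁻³ rad s⁻¹, so T = 2π/N = 1.0702 × 10³ s = 17.837 min ≈ 17.8 min.
N² > 0, so the interval is statically stable.

17.8 min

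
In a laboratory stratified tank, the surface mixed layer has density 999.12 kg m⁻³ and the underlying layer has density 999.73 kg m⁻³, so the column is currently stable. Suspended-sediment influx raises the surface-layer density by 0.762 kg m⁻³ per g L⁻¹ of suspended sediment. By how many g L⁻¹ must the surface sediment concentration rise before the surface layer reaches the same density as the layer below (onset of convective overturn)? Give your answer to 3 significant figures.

Density deficit of the surface layer: 999.73 − 999.12 = 0.61 kg m⁻³.
Required change = 0.61 / 0.762 = 0.801 g L⁻¹.

0.801 g L⁻¹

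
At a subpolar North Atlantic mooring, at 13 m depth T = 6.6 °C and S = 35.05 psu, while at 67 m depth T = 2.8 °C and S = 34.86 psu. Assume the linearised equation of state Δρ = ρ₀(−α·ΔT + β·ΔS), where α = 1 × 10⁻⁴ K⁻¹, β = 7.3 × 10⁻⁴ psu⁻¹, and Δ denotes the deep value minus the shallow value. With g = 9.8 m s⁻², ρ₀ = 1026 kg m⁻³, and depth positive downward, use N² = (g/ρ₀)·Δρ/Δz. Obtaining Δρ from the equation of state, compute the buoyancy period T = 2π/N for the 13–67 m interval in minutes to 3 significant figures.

15.8 min

ΔT = -3.8 K, ΔS = -0.19 psu (deep − shallow).
Δρ/ρ₀ = −αΔT + βΔS = 3.80 × 10⁻⁴ − 1.387 × 10⁻⁴ = 2.413 × 10⁻⁴, so Δρ ≈ 0.2476 kg m⁻³.
N² = (g/ρ₀)·Δρ/Δz = g·(Δρ/ρ₀)/Δz = 9.8 × 2.413 × 10⁻⁴ / 54 = 4.3791 × 10⁻⁵ s⁻².
N = √(4.3791 × 10⁻⁵) = 6.6175 × 10⁻³ rad s⁻¹ → T = 2π/N = 949.48 s = 15.825 min ≈ 15.8 min.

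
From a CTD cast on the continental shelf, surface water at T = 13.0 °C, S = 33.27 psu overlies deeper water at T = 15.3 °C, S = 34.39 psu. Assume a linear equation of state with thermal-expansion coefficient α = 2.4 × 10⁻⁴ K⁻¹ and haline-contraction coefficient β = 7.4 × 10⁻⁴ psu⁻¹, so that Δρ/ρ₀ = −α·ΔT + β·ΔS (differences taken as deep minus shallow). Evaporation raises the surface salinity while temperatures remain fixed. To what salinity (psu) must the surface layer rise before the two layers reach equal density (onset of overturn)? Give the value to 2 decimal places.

Neutral buoyancy requires −α(T_deep − T_surf) + β(S_deep − S_surf′) = 0.
S_surf′ = S_deep − (α/β)·ΔT = 34.39 − (2.4 × 10⁻⁴/7.4 × 10⁻⁴)·(+2.3) = 33.6441 psu.
Increase required: 33.6441 − 33.27 = 0.3741 psu.

33.64 psu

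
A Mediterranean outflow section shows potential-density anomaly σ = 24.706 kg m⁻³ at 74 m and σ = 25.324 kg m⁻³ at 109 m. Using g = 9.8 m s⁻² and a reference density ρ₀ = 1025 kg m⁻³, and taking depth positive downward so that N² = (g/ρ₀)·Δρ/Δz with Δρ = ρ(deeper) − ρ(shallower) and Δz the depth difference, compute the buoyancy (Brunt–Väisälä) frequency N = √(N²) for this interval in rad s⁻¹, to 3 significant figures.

Δρ = 1025.324 − 1024.706 = 0.618 kg m⁻³ over Δz = 109 − 74 = 35 m.
N² = (9.8/1025) × (0.618/35) = 1.6882 × 10⁻⁴ s⁻².
N = √(1.6882 × 10⁻⁴) = 0.012993 rad s⁻¹ ≈ 0.0130 rad s⁻¹.

0.0130 rad s⁻¹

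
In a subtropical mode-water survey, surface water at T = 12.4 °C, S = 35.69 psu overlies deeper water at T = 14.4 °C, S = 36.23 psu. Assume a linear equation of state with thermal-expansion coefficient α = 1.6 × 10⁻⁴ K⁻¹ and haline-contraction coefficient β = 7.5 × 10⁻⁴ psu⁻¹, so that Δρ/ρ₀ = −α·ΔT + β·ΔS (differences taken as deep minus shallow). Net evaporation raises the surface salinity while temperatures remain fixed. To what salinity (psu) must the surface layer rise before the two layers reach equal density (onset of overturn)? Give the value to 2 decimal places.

Neutral buoyancy requires −α(T_deep − T_surf) + β(S_deep − S_surf′) = 0.
S_surf′ = S_deep − (α/β)·ΔT = 36.23 − (1.6 × 10⁻⁴/7.5 × 10⁻⁴)·(+2.0) = 35.8033 psu.
Increase required: 35.8033 − 35.69 = 0.1133 psu.

35.80 psu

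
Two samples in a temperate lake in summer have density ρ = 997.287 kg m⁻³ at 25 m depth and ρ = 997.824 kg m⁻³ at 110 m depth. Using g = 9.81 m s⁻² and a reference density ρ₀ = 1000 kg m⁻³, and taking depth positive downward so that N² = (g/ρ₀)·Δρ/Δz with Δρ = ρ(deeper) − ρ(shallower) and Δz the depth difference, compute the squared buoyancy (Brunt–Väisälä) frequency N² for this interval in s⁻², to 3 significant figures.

Δρ = 997.824 − 997.287 = 0.537 kg m⁻³ over Δz = 110 − 25 = 85 m.
N² = (9.81/1000) × (0.537/85) = 6.1976 × 10⁻⁵ s⁻² ≈ 6.20 × 10⁻⁵ s⁻².

6.20 × 10⁻⁵ s⁻²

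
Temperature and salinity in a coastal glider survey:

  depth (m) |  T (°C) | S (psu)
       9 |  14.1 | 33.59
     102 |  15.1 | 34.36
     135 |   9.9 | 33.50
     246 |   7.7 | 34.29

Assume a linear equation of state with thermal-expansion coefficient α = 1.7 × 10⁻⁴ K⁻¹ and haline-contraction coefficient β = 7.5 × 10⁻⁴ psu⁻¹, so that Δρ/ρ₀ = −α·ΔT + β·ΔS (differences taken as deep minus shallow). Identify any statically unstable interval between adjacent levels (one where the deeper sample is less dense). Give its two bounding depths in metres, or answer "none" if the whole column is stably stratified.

Evaluate Δρ/ρ₀ = −αΔT + βΔS across each adjacent pair:
  9–102 m: −αΔT+βΔS = −(1.7 × 10⁻⁴)(+1.0)+(7.5 × 10⁻⁴)(+0.77) = 4.1 × 10⁻⁴ → stable
  102–135 m: −αΔT+βΔS = −(1.7 × 10⁻⁴)(-5.2)+(7.5 × 10⁻⁴)(-0.86) = 2.4 × 10⁻⁴ → stable
  135–246 m: −αΔT+βΔS = −(1.7 × 10⁻⁴)(-2.2)+(7.5 × 10⁻⁴)(+0.79) = 9.7 × 10⁻⁴ → stable
Every interval has Δρ > 0: the column is stably stratified throughout.

none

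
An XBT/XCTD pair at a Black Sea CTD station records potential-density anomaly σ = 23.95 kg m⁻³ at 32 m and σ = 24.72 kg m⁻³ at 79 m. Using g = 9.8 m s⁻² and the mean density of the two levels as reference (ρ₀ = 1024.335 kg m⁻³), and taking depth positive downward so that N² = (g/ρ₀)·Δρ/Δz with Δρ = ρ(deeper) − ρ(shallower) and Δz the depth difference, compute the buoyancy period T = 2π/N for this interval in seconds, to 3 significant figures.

502 s

Δρ = 1024.72 − 1023.95 = 0.77 kg m⁻³ over Δz = 79 − 32 = 47 m.
N² = (9.8/1024.335) × (0.77/47) = 1.5674 × 10⁻⁴ s⁻².
N = √(1.5674 × 10⁻⁴) = 0.012520 rad s⁻¹, so T = 2π/N = 501.85 s ≈ 502 s.
Since Δρ > 0 the layer is stably stratified.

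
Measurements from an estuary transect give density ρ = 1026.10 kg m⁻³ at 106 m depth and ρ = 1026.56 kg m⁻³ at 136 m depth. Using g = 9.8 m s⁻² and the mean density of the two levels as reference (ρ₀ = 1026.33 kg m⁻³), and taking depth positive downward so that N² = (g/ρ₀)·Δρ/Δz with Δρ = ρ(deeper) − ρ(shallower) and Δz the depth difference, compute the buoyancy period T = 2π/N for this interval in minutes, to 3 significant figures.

8.65 min

Δρ = 1026.56 − 1026.10 = 0.46 kg m⁻³ over Δz = 136 − 106 = 30 m.
N² = (9.8/1026.33) × (0.46/30) = 1.4641 × 10⁻⁴ s⁻².
N = √(1.4641 × 10⁻⁴) = 0.012100 rad s⁻¹, so T = 2π/N = 519.27 s = 8.6545 min ≈ 8.65 min.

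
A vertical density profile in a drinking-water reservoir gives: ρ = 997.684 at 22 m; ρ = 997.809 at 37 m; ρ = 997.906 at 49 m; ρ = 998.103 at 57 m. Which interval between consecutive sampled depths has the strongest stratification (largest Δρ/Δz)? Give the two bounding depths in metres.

49–57 m

Compute the density gradient over each adjacent pair:
  22–37 m: Δρ/Δz = 0.125/15 = 8.3 × 10⁻³ kg m⁻⁴
  37–49 m: Δρ/Δz = 0.097/12 = 8.1 × 10⁻³ kg m⁻⁴
  49–57 m: Δρ/Δz = 0.197/8 = 0.025 kg m⁻⁴
The largest gradient is in the 49–57 m interval — the pycnocline.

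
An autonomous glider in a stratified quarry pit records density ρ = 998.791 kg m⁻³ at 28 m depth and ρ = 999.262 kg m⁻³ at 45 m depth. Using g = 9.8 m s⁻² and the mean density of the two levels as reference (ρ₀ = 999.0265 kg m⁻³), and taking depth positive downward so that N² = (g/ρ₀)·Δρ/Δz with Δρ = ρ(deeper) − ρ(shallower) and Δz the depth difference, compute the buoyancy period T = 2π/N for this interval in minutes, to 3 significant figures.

6.35 min

Δρ = 999.262 − 998.791 = 0.471 kg m⁻³ over Δz = 45 − 28 = 17 m.
N² = (9.8/999.0265) × (0.471/17) = 2.7178 × 10⁻⁴ s⁻².
N = √(2.7178 × 10⁻⁴) = 0.016486 rad s⁻¹, so T = 2π/N = 381.12 s = 6.3520 min ≈ 6.35 min.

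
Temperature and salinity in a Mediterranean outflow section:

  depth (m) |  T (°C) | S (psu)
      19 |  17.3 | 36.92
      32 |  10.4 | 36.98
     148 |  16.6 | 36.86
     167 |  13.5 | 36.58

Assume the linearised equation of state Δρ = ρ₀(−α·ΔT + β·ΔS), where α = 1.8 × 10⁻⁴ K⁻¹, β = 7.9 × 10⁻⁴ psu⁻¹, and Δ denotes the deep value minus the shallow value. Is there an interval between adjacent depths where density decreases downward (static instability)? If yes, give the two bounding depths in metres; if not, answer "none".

32–148 m

Evaluate Δρ/ρ₀ = −αΔT + βΔS across each adjacent pair:
  19–32 m: −αΔT+βΔS = −(1.8 × 10⁻⁴)(-6.9)+(7.9 × 10⁻⁴)(+0.06) = 1.3 × 10⁻³ → stable
  32–148 m: −αΔT+βΔS = −(1.8 × 10⁻⁴)(+6.2)+(7.9 × 10⁻⁴)(-0.12) = -1.2 × 10⁻³ → UNSTABLE
  148–167 m: −αΔT+βΔS = −(1.8 × 10⁻⁴)(-3.1)+(7.9 × 10⁻⁴)(-0.28) = 3.4 × 10⁻⁴ → stable
The 32–148 m interval has Δρ < 0: lighter water underlies denser water.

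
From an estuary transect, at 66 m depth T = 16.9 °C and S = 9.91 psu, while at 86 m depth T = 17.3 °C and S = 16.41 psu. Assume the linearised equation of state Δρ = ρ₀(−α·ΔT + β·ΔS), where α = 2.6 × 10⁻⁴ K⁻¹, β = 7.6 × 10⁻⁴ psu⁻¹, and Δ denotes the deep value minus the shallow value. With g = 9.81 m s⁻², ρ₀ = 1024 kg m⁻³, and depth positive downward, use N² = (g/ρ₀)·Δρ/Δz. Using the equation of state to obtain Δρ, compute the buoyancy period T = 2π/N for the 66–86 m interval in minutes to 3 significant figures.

2.15 min

ΔT = +0.4 K, ΔS = +6.50 psu (deep − shallow).
Δρ/ρ₀ = −αΔT + βΔS = -1.04 × 10⁻⁴ + 4.94 × 10⁻³ = 4.836 × 10⁻³, so Δρ ≈ 4.952 kg m⁻³.
N² = (g/ρ₀)·Δρ/Δz = g·(Δρ/ρ₀)/Δz = 9.81 × 4.836 × 10⁻³ / 20 = 2.3721 × 10⁻³ s⁻².
N = √(2.3721 × 10⁻³) = 0.048704 rad s⁻¹ → T = 2π/N = 129.01 s = 2.1502 min ≈ 2.15 min.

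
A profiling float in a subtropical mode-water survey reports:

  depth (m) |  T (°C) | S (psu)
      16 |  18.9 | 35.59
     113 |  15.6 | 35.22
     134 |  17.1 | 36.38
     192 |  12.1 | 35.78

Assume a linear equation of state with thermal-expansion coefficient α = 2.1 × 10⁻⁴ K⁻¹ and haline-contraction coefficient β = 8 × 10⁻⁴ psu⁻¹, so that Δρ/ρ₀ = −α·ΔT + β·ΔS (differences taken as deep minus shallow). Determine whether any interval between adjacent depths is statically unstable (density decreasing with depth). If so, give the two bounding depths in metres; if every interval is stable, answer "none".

none

Evaluate Δρ/ρ₀ = −αΔT + βΔS across each adjacent pair:
  16–113 m: −αΔT+βΔS = −(2.1 × 10⁻⁴)(-3.3)+(8 × 10⁻⁴)(-0.37) = 4.0 × 10⁻⁴ → stable
  113–134 m: −αΔT+βΔS = −(2.1 × 10⁻⁴)(+1.5)+(8 × 10⁻⁴)(+1.16) = 6.1 × 10⁻⁴ → stable
  134–192 m: −αΔT+βΔS = −(2.1 × 10⁻⁴)(-5.0)+(8 × 10⁻⁴)(-0.60) = 5.7 × 10⁻⁴ → stable
Every interval has Δρ > 0: the column is stably stratified throughout.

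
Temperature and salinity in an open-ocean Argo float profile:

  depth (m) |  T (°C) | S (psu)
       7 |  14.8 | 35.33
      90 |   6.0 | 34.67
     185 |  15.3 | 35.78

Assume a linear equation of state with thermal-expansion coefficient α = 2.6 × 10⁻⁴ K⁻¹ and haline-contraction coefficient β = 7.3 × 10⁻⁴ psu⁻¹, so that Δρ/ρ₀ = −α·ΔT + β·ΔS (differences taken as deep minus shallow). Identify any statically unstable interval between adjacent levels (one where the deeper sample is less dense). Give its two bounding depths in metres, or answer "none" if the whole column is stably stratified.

90–185 m

Evaluate Δρ/ρ₀ = −αΔT + βΔS across each adjacent pair:
  7–90 m: −αΔT+βΔS = −(2.6 × 10⁻⁴)(-8.8)+(7.3 × 10⁻⁴)(-0.66) = 1.8 × 10⁻³ → stable
  90–185 m: −αΔT+βΔS = −(2.6 × 10⁻⁴)(+9.3)+(7.3 × 10⁻⁴)(+1.11) = -1.6 × 10⁻³ → UNSTABLE
The 90–185 m interval has Δρ < 0: lighter water underlies denser water.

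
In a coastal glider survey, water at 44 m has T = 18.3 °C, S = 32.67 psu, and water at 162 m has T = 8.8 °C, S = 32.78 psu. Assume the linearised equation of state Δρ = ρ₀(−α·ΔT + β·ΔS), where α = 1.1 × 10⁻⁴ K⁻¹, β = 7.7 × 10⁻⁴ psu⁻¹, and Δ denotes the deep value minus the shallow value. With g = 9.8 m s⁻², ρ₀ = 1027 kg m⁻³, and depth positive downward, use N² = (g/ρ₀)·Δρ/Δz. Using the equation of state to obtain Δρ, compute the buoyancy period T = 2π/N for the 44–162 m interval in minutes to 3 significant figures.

ΔT = -9.5 K, ΔS = +0.11 psu (deep − shallow).
Δρ/ρ₀ = −αΔT + βΔS = 1.045 × 10⁻³ + 8.47 × 10⁻⁵ = 1.1297 × 10⁻³, so Δρ ≈ 1.160 kg m⁻³.
N² = (g/ρ₀)·Δρ/Δz = g·(Δρ/ρ₀)/Δz = 9.8 × 1.1297 × 10⁻³ / 118 = 9.3823 × 10⁻⁵ s⁻².
N = √(9.3823 × 10⁻⁵) = 9.6862 × 10⁻³ rad s⁻¹ → T = 2π/N = 648.67 s = 10.811 min ≈ 10.8 min.

10.8 min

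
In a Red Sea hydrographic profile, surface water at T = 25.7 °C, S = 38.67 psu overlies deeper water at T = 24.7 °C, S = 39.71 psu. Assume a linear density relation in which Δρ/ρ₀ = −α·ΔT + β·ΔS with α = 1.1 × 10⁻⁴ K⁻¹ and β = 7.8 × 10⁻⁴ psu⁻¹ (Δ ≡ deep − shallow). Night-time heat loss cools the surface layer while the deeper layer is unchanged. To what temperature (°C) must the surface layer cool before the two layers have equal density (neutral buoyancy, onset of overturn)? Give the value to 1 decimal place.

17.3 °C

Neutral buoyancy requires Δρ = 0, i.e. −α(T_deep − T_surf′) + β(S_deep − S_surf) = 0.
T_surf′ = T_deep − (β/α)·ΔS = 24.7 − (7.8 × 10⁻⁴/1.1 × 10⁻⁴)·(+1.04) = 17.325 °C.
Cooling required: 25.7 − (17.325) = 8.375 °C.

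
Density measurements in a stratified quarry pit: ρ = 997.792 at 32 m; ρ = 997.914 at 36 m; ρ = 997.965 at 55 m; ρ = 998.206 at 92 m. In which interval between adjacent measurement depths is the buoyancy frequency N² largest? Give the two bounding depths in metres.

Compute the density gradient over each adjacent pair:
  32–36 m: Δρ/Δz = 0.122/4 = 0.030 kg m⁻⁴
  36–55 m: Δρ/Δz = 0.051/19 = 2.7 × 10⁻³ kg m⁻⁴
  55–92 m: Δρ/Δz = 0.241/37 = 6.5 × 10⁻³ kg m⁻⁴
The largest gradient is in the 32–36 m interval — the pycnocline.

32–36 m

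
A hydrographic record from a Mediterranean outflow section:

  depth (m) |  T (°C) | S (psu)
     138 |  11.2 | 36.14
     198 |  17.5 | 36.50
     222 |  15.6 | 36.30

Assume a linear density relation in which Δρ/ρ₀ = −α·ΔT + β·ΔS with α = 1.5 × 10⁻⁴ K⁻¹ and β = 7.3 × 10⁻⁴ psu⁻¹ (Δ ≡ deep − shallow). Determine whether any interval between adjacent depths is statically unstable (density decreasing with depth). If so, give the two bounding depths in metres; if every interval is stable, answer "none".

Evaluate Δρ/ρ₀ = −αΔT + βΔS across each adjacent pair:
  138–198 m: −αΔT+βΔS = −(1.5 × 10⁻⁴)(+6.3)+(7.3 × 10⁻⁴)(+0.36) = -6.8 × 10⁻⁴ → UNSTABLE
  198–222 m: −αΔT+βΔS = −(1.5 × 10⁻⁴)(-1.9)+(7.3 × 10⁻⁴)(-0.20) = 1.4 × 10⁻⁴ → stable
The 138–198 m interval has Δρ < 0: lighter water underlies denser water.

138–198 m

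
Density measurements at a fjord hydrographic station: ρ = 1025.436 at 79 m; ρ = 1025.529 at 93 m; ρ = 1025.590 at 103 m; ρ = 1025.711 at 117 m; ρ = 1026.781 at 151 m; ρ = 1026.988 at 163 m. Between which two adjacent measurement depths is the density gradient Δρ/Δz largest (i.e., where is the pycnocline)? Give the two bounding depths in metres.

Compute the density gradient over each adjacent pair:
  79–93 m: Δρ/Δz = 0.093/14 = 6.6 × 10⁻³ kg m⁻⁴
  93–103 m: Δρ/Δz = 0.061/10 = 6.1 × 10⁻³ kg m⁻⁴
  103–117 m: Δρ/Δz = 0.121/14 = 8.6 × 10⁻³ kg m⁻⁴
  117–151 m: Δρ/Δz = 1.070/34 = 0.031 kg m⁻⁴
  151–163 m: Δρ/Δz = 0.207/12 = 0.017 kg m⁻⁴
The largest gradient is in the 117–151 m interval — the pycnocline.

117–151 m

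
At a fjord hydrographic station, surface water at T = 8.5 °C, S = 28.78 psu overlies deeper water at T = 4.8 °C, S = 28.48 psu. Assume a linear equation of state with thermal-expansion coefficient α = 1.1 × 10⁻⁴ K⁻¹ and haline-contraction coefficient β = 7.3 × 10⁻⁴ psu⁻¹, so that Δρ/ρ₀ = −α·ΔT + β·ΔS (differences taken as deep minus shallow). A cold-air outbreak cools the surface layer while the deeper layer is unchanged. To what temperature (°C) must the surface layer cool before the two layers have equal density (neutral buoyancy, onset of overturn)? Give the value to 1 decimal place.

6.8 °C

Neutral buoyancy requires Δρ = 0, i.e. −α(T_deep − T_surf′) + β(S_deep − S_surf) = 0.
T_surf′ = T_deep − (β/α)·ΔS = 4.8 − (7.3 × 10⁻⁴/1.1 × 10⁻⁴)·(-0.30) = 6.791 °C.
Cooling required: 8.5 − (6.791) = 1.709 °C.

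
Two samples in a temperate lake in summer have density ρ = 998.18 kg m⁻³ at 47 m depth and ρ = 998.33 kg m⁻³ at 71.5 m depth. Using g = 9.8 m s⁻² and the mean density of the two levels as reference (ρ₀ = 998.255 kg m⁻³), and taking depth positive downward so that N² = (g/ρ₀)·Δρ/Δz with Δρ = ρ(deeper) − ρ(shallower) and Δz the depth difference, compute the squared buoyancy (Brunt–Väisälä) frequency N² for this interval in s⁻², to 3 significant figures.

Δρ = 998.33 − 998.18 = 0.15 kg m⁻³ over Δz = 71.5 − 47 = 24.5 m.
N² = (9.8/998.255) × (0.15/24.5) = 6.0105 × 10⁻⁵ s⁻² ≈ 6.01 × 10⁻⁵ s⁻².

6.01 × 10⁻⁵ s⁻²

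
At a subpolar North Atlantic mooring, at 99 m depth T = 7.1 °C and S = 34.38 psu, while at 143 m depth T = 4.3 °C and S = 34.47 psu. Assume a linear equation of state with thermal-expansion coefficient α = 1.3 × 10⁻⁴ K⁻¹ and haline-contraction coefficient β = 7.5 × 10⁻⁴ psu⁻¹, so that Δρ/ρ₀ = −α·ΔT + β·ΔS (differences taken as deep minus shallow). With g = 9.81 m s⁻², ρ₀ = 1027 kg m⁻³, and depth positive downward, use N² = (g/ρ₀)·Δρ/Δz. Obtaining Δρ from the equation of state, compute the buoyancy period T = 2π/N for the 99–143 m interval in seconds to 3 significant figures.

641 s

ΔT = -2.8 K, ΔS = +0.09 psu (deep − shallow).
Δρ/ρ₀ = −αΔT + βΔS = 3.64 × 10⁻⁴ + 6.75 × 10⁻⁵ = 4.315 × 10⁻⁴, so Δρ ≈ 0.4432 kg m⁻³.
N² = (g/ρ₀)·Δρ/Δz = g·(Δρ/ρ₀)/Δz = 9.81 × 4.315 × 10⁻⁴ / 44 = 9.6205 × 10⁻⁵ s⁻².
N = √(9.6205 × 10⁻⁵) = 9.8084 × 10⁻³ rad s⁻¹ → T = 2π/N = 640.59 s ≈ 641 s.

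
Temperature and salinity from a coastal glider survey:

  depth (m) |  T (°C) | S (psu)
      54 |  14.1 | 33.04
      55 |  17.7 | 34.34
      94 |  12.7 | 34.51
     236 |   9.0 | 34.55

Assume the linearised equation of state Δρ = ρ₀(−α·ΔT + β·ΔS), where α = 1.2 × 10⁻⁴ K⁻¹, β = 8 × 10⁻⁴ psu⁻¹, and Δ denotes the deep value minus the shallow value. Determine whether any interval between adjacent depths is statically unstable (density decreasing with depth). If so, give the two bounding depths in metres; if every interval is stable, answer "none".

none

Evaluate Δρ/ρ₀ = −αΔT + βΔS across each adjacent pair:
  54–55 m: −αΔT+βΔS = −(1.2 × 10⁻⁴)(+3.6)+(8 × 10⁻⁴)(+1.30) = 6.1 × 10⁻⁴ → stable
  55–94 m: −αΔT+βΔS = −(1.2 × 10⁻⁴)(-5.0)+(8 × 10⁻⁴)(+0.17) = 7.4 × 10⁻⁴ → stable
  94–236 m: −αΔT+βΔS = −(1.2 × 10⁻⁴)(-3.7)+(8 × 10⁻⁴)(+0.04) = 4.8 × 10⁻⁴ → stable
Every interval has Δρ > 0: the column is stably stratified throughout.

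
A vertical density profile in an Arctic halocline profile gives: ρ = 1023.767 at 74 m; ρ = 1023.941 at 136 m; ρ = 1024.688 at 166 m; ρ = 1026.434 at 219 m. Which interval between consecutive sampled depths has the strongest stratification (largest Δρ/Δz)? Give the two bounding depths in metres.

166–219 m

Compute the density gradient over each adjacent pair:
  74–136 m: Δρ/Δz = 0.174/62 = 2.8 × 10⁻³ kg m⁻⁴
  136–166 m: Δρ/Δz = 0.747/30 = 0.025 kg m⁻⁴
  166–219 m: Δρ/Δz = 1.746/53 = 0.033 kg m⁻⁴
The largest gradient is in the 166–219 m interval — the pycnocline.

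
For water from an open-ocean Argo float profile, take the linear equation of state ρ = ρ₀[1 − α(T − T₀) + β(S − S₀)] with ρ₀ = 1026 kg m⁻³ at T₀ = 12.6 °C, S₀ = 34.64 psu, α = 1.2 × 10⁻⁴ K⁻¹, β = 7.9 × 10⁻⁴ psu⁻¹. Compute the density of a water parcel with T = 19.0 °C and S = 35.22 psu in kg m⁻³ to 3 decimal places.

T − T₀ = +6.4 K, S − S₀ = +0.58 psu.
Bracket = 1 − α·(+6.4) + β·(+0.58) = 1 + (-3.098 × 10⁻⁴) = 0.9996902.
ρ = 1026 × 0.9996902 = 1025.682 kg m⁻³.

1025.682 kg m⁻³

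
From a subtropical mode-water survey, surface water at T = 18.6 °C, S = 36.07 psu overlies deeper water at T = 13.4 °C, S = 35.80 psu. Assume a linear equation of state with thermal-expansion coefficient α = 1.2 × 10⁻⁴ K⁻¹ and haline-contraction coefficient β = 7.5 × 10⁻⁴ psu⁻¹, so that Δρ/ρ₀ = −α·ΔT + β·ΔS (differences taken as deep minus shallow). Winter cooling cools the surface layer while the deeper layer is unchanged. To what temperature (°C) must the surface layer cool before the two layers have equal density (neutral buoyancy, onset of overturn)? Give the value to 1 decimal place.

15.1 °C

Neutral buoyancy requires Δρ = 0, i.e. −α(T_deep − T_surf′) + β(S_deep − S_surf) = 0.
T_surf′ = T_deep − (β/α)·ΔS = 13.4 − (7.5 × 10⁻⁴/1.2 × 10⁻⁴)·(-0.27) = 15.088 °C.
Cooling required: 18.6 − (15.088) = 3.512 °C.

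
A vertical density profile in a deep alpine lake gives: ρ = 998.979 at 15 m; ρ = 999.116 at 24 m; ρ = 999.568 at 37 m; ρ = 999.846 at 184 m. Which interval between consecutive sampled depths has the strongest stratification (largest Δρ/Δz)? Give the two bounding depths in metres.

Compute the density gradient over each adjacent pair:
  15–24 m: Δρ/Δz = 0.137/9 = 0.015 kg m⁻⁴
  24–37 m: Δρ/Δz = 0.452/13 = 0.035 kg m⁻⁴
  37–184 m: Δρ/Δz = 0.278/147 = 1.9 × 10⁻³ kg m⁻⁴
The largest gradient is in the 24–37 m interval — the pycnocline.

24–37 m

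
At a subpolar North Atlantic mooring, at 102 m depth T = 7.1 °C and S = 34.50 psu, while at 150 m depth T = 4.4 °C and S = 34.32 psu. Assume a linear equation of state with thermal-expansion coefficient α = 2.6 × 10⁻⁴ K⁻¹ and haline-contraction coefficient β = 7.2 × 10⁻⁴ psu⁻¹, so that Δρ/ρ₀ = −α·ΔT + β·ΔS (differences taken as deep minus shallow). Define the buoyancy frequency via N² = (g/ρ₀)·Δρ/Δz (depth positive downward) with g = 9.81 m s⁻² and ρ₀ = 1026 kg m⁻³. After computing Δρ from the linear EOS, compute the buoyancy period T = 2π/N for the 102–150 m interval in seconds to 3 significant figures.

ΔT = -2.7 K, ΔS = -0.18 psu (deep − shallow).
Δρ/ρ₀ = −αΔT + βΔS = 7.02 × 10⁻⁴ − 1.296 × 10⁻⁴ = 5.724 × 10⁻⁴, so Δρ ≈ 0.5873 kg m⁻³.
N² = (g/ρ₀)·Δρ/Δz = g·(Δρ/ρ₀)/Δz = 9.81 × 5.724 × 10⁻⁴ / 48 = 1.1698 × 10⁻⁴ s⁻².
N = √(1.1698 × 10⁻⁴) = 0.010816 rad s⁻¹ → T = 2π/N = 580.92 s ≈ 581 s.

581 s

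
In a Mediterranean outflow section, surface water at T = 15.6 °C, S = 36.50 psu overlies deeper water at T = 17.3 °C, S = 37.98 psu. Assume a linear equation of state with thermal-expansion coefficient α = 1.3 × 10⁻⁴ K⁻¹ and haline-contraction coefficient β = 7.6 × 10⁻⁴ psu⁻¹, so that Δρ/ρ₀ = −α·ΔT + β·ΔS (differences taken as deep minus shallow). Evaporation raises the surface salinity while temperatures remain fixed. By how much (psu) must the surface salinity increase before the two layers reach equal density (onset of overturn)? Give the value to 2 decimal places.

1.19 psu

Neutral buoyancy requires −α(T_deep − T_surf) + β(S_deep − S_surf′) = 0.
S_surf′ = S_deep − (α/β)·ΔT = 37.98 − (1.3 × 10⁻⁴/7.6 × 10⁻⁴)·(+1.7) = 37.6892 psu.
Increase required: 37.6892 − 36.50 = 1.1892 psu.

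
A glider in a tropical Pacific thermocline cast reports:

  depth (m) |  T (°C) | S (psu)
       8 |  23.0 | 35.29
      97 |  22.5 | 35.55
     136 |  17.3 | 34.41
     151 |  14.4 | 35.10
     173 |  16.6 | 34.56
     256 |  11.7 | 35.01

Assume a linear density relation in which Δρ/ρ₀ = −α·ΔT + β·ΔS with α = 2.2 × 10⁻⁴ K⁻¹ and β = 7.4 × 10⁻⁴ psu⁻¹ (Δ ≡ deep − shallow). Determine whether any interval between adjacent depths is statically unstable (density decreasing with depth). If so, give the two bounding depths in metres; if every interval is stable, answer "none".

Evaluate Δρ/ρ₀ = −αΔT + βΔS across each adjacent pair:
  8–97 m: −αΔT+βΔS = −(2.2 × 10⁻⁴)(-0.5)+(7.4 × 10⁻⁴)(+0.26) = 3.0 × 10⁻⁴ → stable
  97–136 m: −αΔT+βΔS = −(2.2 × 10⁻⁴)(-5.2)+(7.4 × 10⁻⁴)(-1.14) = 3.0 × 10⁻⁴ → stable
  136–151 m: −αΔT+βΔS = −(2.2 × 10⁻⁴)(-2.9)+(7.4 × 10⁻⁴)(+0.69) = 1.1 × 10⁻³ → stable
  151–173 m: −αΔT+βΔS = −(2.2 × 10⁻⁴)(+2.2)+(7.4 × 10⁻⁴)(-0.54) = -8.8 × 10⁻⁴ → UNSTABLE
  173–256 m: −αΔT+βΔS = −(2.2 × 10⁻⁴)(-4.9)+(7.4 × 10⁻⁴)(+0.45) = 1.4 × 10⁻³ → stable
The 151–173 m interval has Δρ < 0: lighter water underlies denser water.

151–173 m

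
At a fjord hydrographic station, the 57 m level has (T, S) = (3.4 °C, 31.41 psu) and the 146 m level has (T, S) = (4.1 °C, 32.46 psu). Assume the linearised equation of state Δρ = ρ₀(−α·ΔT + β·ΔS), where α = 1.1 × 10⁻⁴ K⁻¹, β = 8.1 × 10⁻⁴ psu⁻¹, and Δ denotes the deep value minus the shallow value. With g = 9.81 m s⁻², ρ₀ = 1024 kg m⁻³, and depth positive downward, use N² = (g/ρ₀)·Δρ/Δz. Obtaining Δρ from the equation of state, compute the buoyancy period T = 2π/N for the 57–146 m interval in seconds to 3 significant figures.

ΔT = +0.7 K, ΔS = +1.05 psu (deep − shallow).
Δρ/ρ₀ = −αΔT + βΔS = -7.70 × 10⁻⁵ + 8.505 × 10⁻⁴ = 7.735 × 10⁻⁴, so Δρ ≈ 0.7921 kg m⁻³.
N² = (g/ρ₀)·Δρ/Δz = g·(Δρ/ρ₀)/Δz = 9.81 × 7.735 × 10⁻⁴ / 89 = 8.5259 × 10⁻⁵ s⁻².
N = √(8.5259 × 10⁻⁵) = 9.2336 × 10⁻³ rad s⁻¹ → T = 2π/N = 680.47 s ≈ 680 s.

680 s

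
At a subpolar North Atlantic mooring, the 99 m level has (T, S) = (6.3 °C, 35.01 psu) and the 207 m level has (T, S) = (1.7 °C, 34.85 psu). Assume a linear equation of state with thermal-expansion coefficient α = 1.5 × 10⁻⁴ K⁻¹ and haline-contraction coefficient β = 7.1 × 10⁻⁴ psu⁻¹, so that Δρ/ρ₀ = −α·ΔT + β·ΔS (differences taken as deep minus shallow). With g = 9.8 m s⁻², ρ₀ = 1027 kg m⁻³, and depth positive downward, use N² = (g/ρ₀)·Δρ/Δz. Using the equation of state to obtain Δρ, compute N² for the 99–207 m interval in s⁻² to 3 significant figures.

5.23 × 10⁻⁵ s⁻²

ΔT = -4.6 K, ΔS = -0.16 psu (deep − shallow).
Δρ/ρ₀ = −αΔT + βΔS = 6.90 × 10⁻⁴ − 1.136 × 10⁻⁴ = 5.764 × 10⁻⁴, so Δρ ≈ 0.5920 kg m⁻³.
N² = (g/ρ₀)·Δρ/Δz = g·(Δρ/ρ₀)/Δz = 9.8 × 5.764 × 10⁻⁴ / 108 = 5.2303 × 10⁻⁵ s⁻² ≈ 5.23 × 10⁻⁵ s⁻².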